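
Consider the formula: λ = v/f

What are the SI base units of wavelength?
Units of each symbol in λ = v/f:
  v (wave speed): m/s
  f (frequency): 1/s  → in the denominator, contributes s

Multiplying the contributions: [m/s] · [s]
Adding exponents of each base unit: m: 1
SI base units of wavelength: m

Answer: m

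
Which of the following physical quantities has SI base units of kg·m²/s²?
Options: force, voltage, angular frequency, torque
Checking the SI base units of each option:
  force (F = ma): kg·m/s²  ✗
  voltage (V = IR): kg·m²/(s³·A)  ✗
  angular frequency (ω = 2πf): 1/s  ✗
  torque (τ = Fr): kg·m²/s²  ✓ matches

Only torque has units kg·m²/s².

Answer: torque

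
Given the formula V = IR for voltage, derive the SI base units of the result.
Units of each symbol in V = IR:
  I (current): A
  R (resistance, in ohms): kg·m²/(s³·A²)

Multiplying the contributions: [A] · [kg·m²/(s³·A²)]
Adding exponents of each base unit: kg: 1, m: 2, s: -3, A: -1
SI base units of voltage: kg·m²/(s³·A)

Answer: kg·m²/(s³·A)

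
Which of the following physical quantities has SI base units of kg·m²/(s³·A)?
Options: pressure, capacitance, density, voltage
Checking the SI base units of each option:
  pressure (P = F/A): kg/(m·s²)  ✗
  capacitance (C = Q/V): s⁴·A²/(kg·m²)  ✗
  density (ρ = m/V): kg/m³  ✗
  voltage (V = IR): kg·m²/(s³·A)  ✓ matches

Only voltage has units kg·m²/(s³·A).

Answer: voltage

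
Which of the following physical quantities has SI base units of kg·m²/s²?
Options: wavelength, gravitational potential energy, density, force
Checking the SI base units of each option:
  wavelength (λ = v/f): m  ✗
  gravitational potential energy (U = -GMm/r): kg·m²/s²  ✓ matches
  density (ρ = m/V): kg/m³  ✗
  force (F = ma): kg·m/s²  ✗

Only gravitational potential energy has units kg·m²/s².

Answer: gravitational potential energy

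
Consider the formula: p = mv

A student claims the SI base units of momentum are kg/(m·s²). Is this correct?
Units of each symbol in p = mv:
  m (mass): kg
  v (velocity): m/s

Multiplying the contributions: [kg] · [m/s]
Adding exponents of each base unit: kg: 1, m: 1, s: -1
SI base units of momentum: kg·m/s

The claimed units kg/(m·s²) (exponents kg: 1, m: -1, s: -2) do not match the derived units kg·m/s (exponents kg: 1, m: 1, s: -1), so the claim is incorrect.

Answer: No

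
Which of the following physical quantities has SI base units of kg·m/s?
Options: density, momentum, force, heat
Checking the SI base units of each option:
  density (ρ = m/V): kg/m³  ✗
  momentum (p = mv): kg·m/s  ✓ matches
  force (F = ma): kg·m/s²  ✗
  heat (Q = mcΔT): kg·m²/s²  ✗

Only momentum has units kg·m/s.

Answer: momentum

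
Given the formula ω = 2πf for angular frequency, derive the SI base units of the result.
Units of each symbol in ω = 2πf:
  f (frequency): 1/s
  The factor 2π is dimensionless.

Multiplying the contributions: [1/s]
Adding exponents of each base unit: s: -1
SI base units of angular frequency: 1/s

Answer: 1/s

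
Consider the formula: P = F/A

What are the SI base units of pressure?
Units of each symbol in P = F/A:
  F (force): kg·m/s²
  A (area): m²  → in the denominator, contributes 1/m²

Multiplying the contributions: [kg·m/s²] · [1/m²]
Adding exponents of each base unit: kg: 1, m: -1, s: -2
SI base units of pressure: kg/(m·s²)

Answer: kg/(m·s²)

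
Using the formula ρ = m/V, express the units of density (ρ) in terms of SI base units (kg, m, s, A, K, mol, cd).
Units of each symbol in ρ = m/V:
  m (mass): kg
  V (volume): m³  → in the denominator, contributes 1/m³

Multiplying the contributions: [kg] · [1/m³]
Adding exponents of each base unit: kg: 1, m: -3
SI base units of density: kg/m³

Answer: kg/m³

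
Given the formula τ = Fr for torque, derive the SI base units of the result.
Units of each symbol in τ = Fr:
  F (force): kg·m/s²
  r (lever arm): m

Multiplying the contributions: [kg·m/s²] · [m]
Adding exponents of each base unit: kg: 1, m: 2, s: -2
SI base units of torque: kg·m²/s²

Answer: kg·m²/s²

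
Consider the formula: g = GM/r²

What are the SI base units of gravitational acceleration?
Units of each symbol in g = GM/r²:
  G (gravitational constant): m³/(kg·s²)
  M (mass): kg
  r (distance): m  → to the power 2 in the denominator, contributes 1/m²

Multiplying the contributions: [m³/(kg·s²)] · [kg] · [1/m²]
Adding exponents of each base unit: m: 1, s: -2
SI base units of gravitational acceleration: m/s²

Answer: m/s²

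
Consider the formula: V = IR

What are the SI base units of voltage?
Units of each symbol in V = IR:
  I (current): A
  R (resistance, in ohms): kg·m²/(s³·A²)

Multiplying the contributions: [A] · [kg·m²/(s³·A²)]
Adding exponents of each base unit: kg: 1, m: 2, s: -3, A: -1
SI base units of voltage: kg·m²/(s³·A)

Answer: kg·m²/(s³·A)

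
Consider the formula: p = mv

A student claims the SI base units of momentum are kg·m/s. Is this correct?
Units of each symbol in p = mv:
  m (mass): kg
  v (velocity): m/s

Multiplying the contributions: [kg] · [m/s]
Adding exponents of each base unit: kg: 1, m: 1, s: -1
SI base units of momentum: kg·m/s

The claimed units kg·m/s match the derived units, so the claim is correct.

Answer: Yes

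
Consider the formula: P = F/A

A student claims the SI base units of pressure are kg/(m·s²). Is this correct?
Units of each symbol in P = F/A:
  F (force): kg·m/s²
  A (area): m²  → in the denominator, contributes 1/m²

Multiplying the contributions: [kg·m/s²] · [1/m²]
Adding exponents of each base unit: kg: 1, m: -1, s: -2
SI base units of pressure: kg/(m·s²)

The claimed units kg/(m·s²) match the derived units, so the claim is correct.

Answer: Yes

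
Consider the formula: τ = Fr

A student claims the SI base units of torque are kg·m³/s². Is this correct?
Units of each symbol in τ = Fr:
  F (force): kg·m/s²
  r (lever arm): m

Multiplying the contributions: [kg·m/s²] · [m]
Adding exponents of each base unit: kg: 1, m: 2, s: -2
SI base units of torque: kg·m²/s²

The claimed units kg·m³/s² (exponents kg: 1, m: 3, s: -2) do not match the derived units kg·m²/s² (exponents kg: 1, m: 2, s: -2), so the claim is incorrect.

Answer: No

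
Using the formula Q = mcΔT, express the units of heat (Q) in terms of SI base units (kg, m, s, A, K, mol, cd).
Units of each symbol in Q = mcΔT:
  m (mass): kg
  c (specific heat capacity, in J/(kg·K)): m²/(s²·K)
  ΔT (temperature change): K

Multiplying the contributions: [kg] · [m²/(s²·K)] · [K]
Adding exponents of each base unit: kg: 1, m: 2, s: -2
SI base units of heat: kg·m²/s²

Answer: kg·m²/s²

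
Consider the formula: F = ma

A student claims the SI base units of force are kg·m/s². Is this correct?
Units of each symbol in F = ma:
  m (mass): kg
  a (acceleration): m/s²

Multiplying the contributions: [kg] · [m/s²]
Adding exponents of each base unit: kg: 1, m: 1, s: -2
SI base units of force: kg·m/s²

The claimed units kg·m/s² match the derived units, so the claim is correct.

Answer: Yes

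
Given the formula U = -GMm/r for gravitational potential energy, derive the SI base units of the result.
Units of each symbol in U = -GMm/r:
  G (gravitational constant): m³/(kg·s²)
  M (mass): kg
  m (mass): kg
  r (distance): m  → in the denominator, contributes 1/m
  The minus sign does not affect the units.

Multiplying the contributions: [m³/(kg·s²)] · [kg] · [kg] · [1/m]
Adding exponents of each base unit: kg: 1, m: 2, s: -2
SI base units of gravitational potential energy: kg·m²/s²

Answer: kg·m²/s²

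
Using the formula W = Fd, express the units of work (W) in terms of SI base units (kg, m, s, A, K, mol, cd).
Units of each symbol in W = Fd:
  F (force): kg·m/s²
  d (displacement): m

Multiplying the contributions: [kg·m/s²] · [m]
Adding exponents of each base unit: kg: 1, m: 2, s: -2
SI base units of work: kg·m²/s²

Answer: kg·m²/s²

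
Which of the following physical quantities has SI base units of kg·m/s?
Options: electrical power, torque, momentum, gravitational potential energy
Checking the SI base units of each option:
  electrical power (P = IV): kg·m²/s³  ✗
  torque (τ = Fr): kg·m²/s²  ✗
  momentum (p = mv): kg·m/s  ✓ matches
  gravitational potential energy (U = -GMm/r): kg·m²/s²  ✗

Only momentum has units kg·m/s.

Answer: momentum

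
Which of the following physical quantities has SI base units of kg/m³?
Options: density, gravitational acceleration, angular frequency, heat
Checking the SI base units of each option:
  density (ρ = m/V): kg/m³  ✓ matches
  gravitational acceleration (g = GM/r²): m/s²  ✗
  angular frequency (ω = 2πf): 1/s  ✗
  heat (Q = mcΔT): kg·m²/s²  ✗

Only density has units kg/m³.

Answer: density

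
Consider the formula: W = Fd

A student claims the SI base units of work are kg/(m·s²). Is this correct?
Units of each symbol in W = Fd:
  F (force): kg·m/s²
  d (displacement): m

Multiplying the contributions: [kg·m/s²] · [m]
Adding exponents of each base unit: kg: 1, m: 2, s: -2
SI base units of work: kg·m²/s²

The claimed units kg/(m·s²) (exponents kg: 1, m: -1, s: -2) do not match the derived units kg·m²/s² (exponents kg: 1, m: 2, s: -2), so the claim is incorrect.

Answer: No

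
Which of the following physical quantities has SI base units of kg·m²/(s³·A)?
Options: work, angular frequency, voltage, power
Checking the SI base units of each option:
  work (W = Fd): kg·m²/s²  ✗
  angular frequency (ω = 2πf): 1/s  ✗
  voltage (V = IR): kg·m²/(s³·A)  ✓ matches
  power (P = W/t): kg·m²/s³  ✗

Only voltage has units kg·m²/(s³·A).

Answer: voltage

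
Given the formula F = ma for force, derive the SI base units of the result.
Units of each symbol in F = ma:
  m (mass): kg
  a (acceleration): m/s²

Multiplying the contributions: [kg] · [m/s²]
Adding exponents of each base unit: kg: 1, m: 1, s: -2
SI base units of force: kg·m/s²

Answer: kg·m/s²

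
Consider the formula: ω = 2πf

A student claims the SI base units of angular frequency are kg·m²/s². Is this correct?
Units of each symbol in ω = 2πf:
  f (frequency): 1/s
  The factor 2π is dimensionless.

Multiplying the contributions: [1/s]
Adding exponents of each base unit: s: -1
SI base units of angular frequency: 1/s

The claimed units kg·m²/s² (exponents kg: 1, m: 2, s: -2) do not match the derived units 1/s (exponents s: -1), so the claim is incorrect.

Answer: No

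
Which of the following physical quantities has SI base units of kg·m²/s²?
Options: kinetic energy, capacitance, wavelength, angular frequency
Checking the SI base units of each option:
  kinetic energy (E = ½mv²): kg·m²/s²  ✓ matches
  capacitance (C = Q/V): s⁴·A²/(kg·m²)  ✗
  wavelength (λ = v/f): m  ✗
  angular frequency (ω = 2πf): 1/s  ✗

Only kinetic energy has units kg·m²/s².

Answer: kinetic energy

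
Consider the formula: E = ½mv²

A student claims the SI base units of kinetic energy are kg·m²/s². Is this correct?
Units of each symbol in E = ½mv²:
  m (mass): kg
  v (speed): m/s  → to the power 2, contributes m²/s²
  The factor ½ is dimensionless.

Multiplying the contributions: [kg] · [m²/s²]
Adding exponents of each base unit: kg: 1, m: 2, s: -2
SI base units of kinetic energy: kg·m²/s²

The claimed units kg·m²/s² match the derived units, so the claim is correct.

Answer: Yes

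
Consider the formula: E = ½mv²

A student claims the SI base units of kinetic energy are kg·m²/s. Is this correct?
Units of each symbol in E = ½mv²:
  m (mass): kg
  v (speed): m/s  → to the power 2, contributes m²/s²
  The factor ½ is dimensionless.

Multiplying the contributions: [kg] · [m²/s²]
Adding exponents of each base unit: kg: 1, m: 2, s: -2
SI base units of kinetic energy: kg·m²/s²

The claimed units kg·m²/s (exponents kg: 1, m: 2, s: -1) do not match the derived units kg·m²/s² (exponents kg: 1, m: 2, s: -2), so the claim is incorrect.

Answer: No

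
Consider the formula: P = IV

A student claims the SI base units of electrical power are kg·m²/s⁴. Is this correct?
Units of each symbol in P = IV:
  I (current): A
  V (voltage, in volts): kg·m²/(s³·A)

Multiplying the contributions: [A] · [kg·m²/(s³·A)]
Adding exponents of each base unit: kg: 1, m: 2, s: -3
SI base units of electrical power: kg·m²/s³

The claimed units kg·m²/s⁴ (exponents kg: 1, m: 2, s: -4) do not match the derived units kg·m²/s³ (exponents kg: 1, m: 2, s: -3), so the claim is incorrect.

Answer: No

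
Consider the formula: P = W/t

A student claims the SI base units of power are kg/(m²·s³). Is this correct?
Units of each symbol in P = W/t:
  W (work): kg·m²/s²
  t (time): s  → in the denominator, contributes 1/s

Multiplying the contributions: [kg·m²/s²] · [1/s]
Adding exponents of each base unit: kg: 1, m: 2, s: -3
SI base units of power: kg·m²/s³

The claimed units kg/(m²·s³) (exponents kg: 1, m: -2, s: -3) do not match the derived units kg·m²/s³ (exponents kg: 1, m: 2, s: -3), so the claim is incorrect.

Answer: No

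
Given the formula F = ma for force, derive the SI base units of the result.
Units of each symbol in F = ma:
  m (mass): kg
  a (acceleration): m/s²

Multiplying the contributions: [kg] · [m/s²]
Adding exponents of each base unit: kg: 1, m: 1, s: -2
SI base units of force: kg·m/s²

Answer: kg·m/s²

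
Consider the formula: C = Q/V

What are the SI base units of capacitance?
Units of each symbol in C = Q/V:
  Q (charge, in coulombs): s·A
  V (voltage, in volts): kg·m²/(s³·A)  → in the denominator, contributes s³·A/(kg·m²)

Multiplying the contributions: [s·A] · [s³·A/(kg·m²)]
Adding exponents of each base unit: kg: -1, m: -2, s: 4, A: 2
SI base units of capacitance: s⁴·A²/(kg·m²)

Answer: s⁴·A²/(kg·m²)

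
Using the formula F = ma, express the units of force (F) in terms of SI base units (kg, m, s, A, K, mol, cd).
Units of each symbol in F = ma:
  m (mass): kg
  a (acceleration): m/s²

Multiplying the contributions: [kg] · [m/s²]
Adding exponents of each base unit: kg: 1, m: 1, s: -2
SI base units of force: kg·m/s²

Answer: kg·m/s²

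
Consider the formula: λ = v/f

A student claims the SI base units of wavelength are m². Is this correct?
Units of each symbol in λ = v/f:
  v (wave speed): m/s
  f (frequency): 1/s  → in the denominator, contributes s

Multiplying the contributions: [m/s] · [s]
Adding exponents of each base unit: m: 1
SI base units of wavelength: m

The claimed units m² (exponents m: 2) do not match the derived units m (exponents m: 1), so the claim is incorrect.

Answer: No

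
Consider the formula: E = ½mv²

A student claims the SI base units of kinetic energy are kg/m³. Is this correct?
Units of each symbol in E = ½mv²:
  m (mass): kg
  v (speed): m/s  → to the power 2, contributes m²/s²
  The factor ½ is dimensionless.

Multiplying the contributions: [kg] · [m²/s²]
Adding exponents of each base unit: kg: 1, m: 2, s: -2
SI base units of kinetic energy: kg·m²/s²

The claimed units kg/m³ (exponents kg: 1, m: -3) do not match the derived units kg·m²/s² (exponents kg: 1, m: 2, s: -2), so the claim is incorrect.

Answer: No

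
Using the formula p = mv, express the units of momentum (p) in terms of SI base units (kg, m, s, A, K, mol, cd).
Units of each symbol in p = mv:
  m (mass): kg
  v (velocity): m/s

Multiplying the contributions: [kg] · [m/s]
Adding exponents of each base unit: kg: 1, m: 1, s: -1
SI base units of momentum: kg·m/s

Answer: kg·m/s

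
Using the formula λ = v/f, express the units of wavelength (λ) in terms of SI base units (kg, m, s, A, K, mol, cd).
Units of each symbol in λ = v/f:
  v (wave speed): m/s
  f (frequency): 1/s  → in the denominator, contributes s

Multiplying the contributions: [m/s] · [s]
Adding exponents of each base unit: m: 1
SI base units of wavelength: m

Answer: m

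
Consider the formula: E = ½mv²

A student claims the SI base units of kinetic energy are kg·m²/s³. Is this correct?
Units of each symbol in E = ½mv²:
  m (mass): kg
  v (speed): m/s  → to the power 2, contributes m²/s²
  The factor ½ is dimensionless.

Multiplying the contributions: [kg] · [m²/s²]
Adding exponents of each base unit: kg: 1, m: 2, s: -2
SI base units of kinetic energy: kg·m²/s²

The claimed units kg·m²/s³ (exponents kg: 1, m: 2, s: -3) do not match the derived units kg·m²/s² (exponents kg: 1, m: 2, s: -2), so the claim is incorrect.

Answer: No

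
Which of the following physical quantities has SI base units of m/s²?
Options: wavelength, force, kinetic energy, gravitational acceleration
Checking the SI base units of each option:
  wavelength (λ = v/f): m  ✗
  force (F = ma): kg·m/s²  ✗
  kinetic energy (E = ½mv²): kg·m²/s²  ✗
  gravitational acceleration (g = GM/r²): m/s²  ✓ matches

Only gravitational acceleration has units m/s².

Answer: gravitational acceleration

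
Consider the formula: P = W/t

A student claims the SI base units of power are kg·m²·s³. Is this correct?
Units of each symbol in P = W/t:
  W (work): kg·m²/s²
  t (time): s  → in the denominator, contributes 1/s

Multiplying the contributions: [kg·m²/s²] · [1/s]
Adding exponents of each base unit: kg: 1, m: 2, s: -3
SI base units of power: kg·m²/s³

The claimed units kg·m²·s³ (exponents kg: 1, m: 2, s: 3) do not match the derived units kg·m²/s³ (exponents kg: 1, m: 2, s: -3), so the claim is incorrect.

Answer: No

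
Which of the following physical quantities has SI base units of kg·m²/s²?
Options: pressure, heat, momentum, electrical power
Checking the SI base units of each option:
  pressure (P = F/A): kg/(m·s²)  ✗
  heat (Q = mcΔT): kg·m²/s²  ✓ matches
  momentum (p = mv): kg·m/s  ✗
  electrical power (P = IV): kg·m²/s³  ✗

Only heat has units kg·m²/s².

Answer: heat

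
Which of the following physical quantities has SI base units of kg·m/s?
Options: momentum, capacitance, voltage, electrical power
Checking the SI base units of each option:
  momentum (p = mv): kg·m/s  ✓ matches
  capacitance (C = Q/V): s⁴·A²/(kg·m²)  ✗
  voltage (V = IR): kg·m²/(s³·A)  ✗
  electrical power (P = IV): kg·m²/s³  ✗

Only momentum has units kg·m/s.

Answer: momentum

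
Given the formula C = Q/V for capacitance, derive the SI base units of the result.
Units of each symbol in C = Q/V:
  Q (charge, in coulombs): s·A
  V (voltage, in volts): kg·m²/(s³·A)  → in the denominator, contributes s³·A/(kg·m²)

Multiplying the contributions: [s·A] · [s³·A/(kg·m²)]
Adding exponents of each base unit: kg: -1, m: -2, s: 4, A: 2
SI base units of capacitance: s⁴·A²/(kg·m²)

Answer: s⁴·A²/(kg·m²)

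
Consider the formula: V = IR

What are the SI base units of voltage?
Units of each symbol in V = IR:
  I (current): A
  R (resistance, in ohms): kg·m²/(s³·A²)

Multiplying the contributions: [A] · [kg·m²/(s³·A²)]
Adding exponents of each base unit: kg: 1, m: 2, s: -3, A: -1
SI base units of voltage: kg·m²/(s³·A)

Answer: kg·m²/(s³·A)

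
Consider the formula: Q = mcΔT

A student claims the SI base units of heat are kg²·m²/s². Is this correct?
Units of each symbol in Q = mcΔT:
  m (mass): kg
  c (specific heat capacity, in J/(kg·K)): m²/(s²·K)
  ΔT (temperature change): K

Multiplying the contributions: [kg] · [m²/(s²·K)] · [K]
Adding exponents of each base unit: kg: 1, m: 2, s: -2
SI base units of heat: kg·m²/s²

The claimed units kg²·m²/s² (exponents kg: 2, m: 2, s: -2) do not match the derived units kg·m²/s² (exponents kg: 1, m: 2, s: -2), so the claim is incorrect.

Answer: No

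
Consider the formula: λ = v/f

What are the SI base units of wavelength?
Units of each symbol in λ = v/f:
  v (wave speed): m/s
  f (frequency): 1/s  → in the denominator, contributes s

Multiplying the contributions: [m/s] · [s]
Adding exponents of each base unit: m: 1
SI base units of wavelength: m

Answer: m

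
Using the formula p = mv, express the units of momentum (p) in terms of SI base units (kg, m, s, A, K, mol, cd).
Units of each symbol in p = mv:
  m (mass): kg
  v (velocity): m/s

Multiplying the contributions: [kg] · [m/s]
Adding exponents of each base unit: kg: 1, m: 1, s: -1
SI base units of momentum: kg·m/s

Answer: kg·m/s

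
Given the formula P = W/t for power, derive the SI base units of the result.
Units of each symbol in P = W/t:
  W (work): kg·m²/s²
  t (time): s  → in the denominator, contributes 1/s

Multiplying the contributions: [kg·m²/s²] · [1/s]
Adding exponents of each base unit: kg: 1, m: 2, s: -3
SI base units of power: kg·m²/s³

Answer: kg·m²/s³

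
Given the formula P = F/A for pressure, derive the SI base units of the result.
Units of each symbol in P = F/A:
  F (force): kg·m/s²
  A (area): m²  → in the denominator, contributes 1/m²

Multiplying the contributions: [kg·m/s²] · [1/m²]
Adding exponents of each base unit: kg: 1, m: -1, s: -2
SI base units of pressure: kg/(m·s²)

Answer: kg/(m·s²)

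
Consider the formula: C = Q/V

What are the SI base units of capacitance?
Units of each symbol in C = Q/V:
  Q (charge, in coulombs): s·A
  V (voltage, in volts): kg·m²/(s³·A)  → in the denominator, contributes s³·A/(kg·m²)

Multiplying the contributions: [s·A] · [s³·A/(kg·m²)]
Adding exponents of each base unit: kg: -1, m: -2, s: 4, A: 2
SI base units of capacitance: s⁴·A²/(kg·m²)

Answer: s⁴·A²/(kg·m²)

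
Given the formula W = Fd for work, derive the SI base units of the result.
Units of each symbol in W = Fd:
  F (force): kg·m/s²
  d (displacement): m

Multiplying the contributions: [kg·m/s²] · [m]
Adding exponents of each base unit: kg: 1, m: 2, s: -2
SI base units of work: kg·m²/s²

Answer: kg·m²/s²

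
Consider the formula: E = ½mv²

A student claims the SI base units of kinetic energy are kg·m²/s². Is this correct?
Units of each symbol in E = ½mv²:
  m (mass): kg
  v (speed): m/s  → to the power 2, contributes m²/s²
  The factor ½ is dimensionless.

Multiplying the contributions: [kg] · [m²/s²]
Adding exponents of each base unit: kg: 1, m: 2, s: -2
SI base units of kinetic energy: kg·m²/s²

The claimed units kg·m²/s² match the derived units, so the claim is correct.

Answer: Yes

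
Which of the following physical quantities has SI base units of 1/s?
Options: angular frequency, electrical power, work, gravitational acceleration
Checking the SI base units of each option:
  angular frequency (ω = 2πf): 1/s  ✓ matches
  electrical power (P = IV): kg·m²/s³  ✗
  work (W = Fd): kg·m²/s²  ✗
  gravitational acceleration (g = GM/r²): m/s²  ✗

Only angular frequency has units 1/s.

Answer: angular frequency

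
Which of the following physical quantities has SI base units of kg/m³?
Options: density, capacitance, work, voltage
Checking the SI base units of each option:
  density (ρ = m/V): kg/m³  ✓ matches
  capacitance (C = Q/V): s⁴·A²/(kg·m²)  ✗
  work (W = Fd): kg·m²/s²  ✗
  voltage (V = IR): kg·m²/(s³·A)  ✗

Only density has units kg/m³.

Answer: density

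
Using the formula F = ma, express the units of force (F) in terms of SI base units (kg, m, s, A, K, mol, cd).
Units of each symbol in F = ma:
  m (mass): kg
  a (acceleration): m/s²

Multiplying the contributions: [kg] · [m/s²]
Adding exponents of each base unit: kg: 1, m: 1, s: -2
SI base units of force: kg·m/s²

Answer: kg·m/s²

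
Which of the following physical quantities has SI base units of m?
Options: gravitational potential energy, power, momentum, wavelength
Checking the SI base units of each option:
  gravitational potential energy (U = -GMm/r): kg·m²/s²  ✗
  power (P = W/t): kg·m²/s³  ✗
  momentum (p = mv): kg·m/s  ✗
  wavelength (λ = v/f): m  ✓ matches

Only wavelength has units m.

Answer: wavelength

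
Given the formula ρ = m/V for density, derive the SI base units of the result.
Units of each symbol in ρ = m/V:
  m (mass): kg
  V (volume): m³  → in the denominator, contributes 1/m³

Multiplying the contributions: [kg] · [1/m³]
Adding exponents of each base unit: kg: 1, m: -3
SI base units of density: kg/m³

Answer: kg/m³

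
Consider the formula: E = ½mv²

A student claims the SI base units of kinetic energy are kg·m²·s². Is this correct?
Units of each symbol in E = ½mv²:
  m (mass): kg
  v (speed): m/s  → to the power 2, contributes m²/s²
  The factor ½ is dimensionless.

Multiplying the contributions: [kg] · [m²/s²]
Adding exponents of each base unit: kg: 1, m: 2, s: -2
SI base units of kinetic energy: kg·m²/s²

The claimed units kg·m²·s² (exponents kg: 1, m: 2, s: 2) do not match the derived units kg·m²/s² (exponents kg: 1, m: 2, s: -2), so the claim is incorrect.

Answer: No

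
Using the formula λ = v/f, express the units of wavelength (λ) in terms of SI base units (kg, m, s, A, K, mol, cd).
Units of each symbol in λ = v/f:
  v (wave speed): m/s
  f (frequency): 1/s  → in the denominator, contributes s

Multiplying the contributions: [m/s] · [s]
Adding exponents of each base unit: m: 1
SI base units of wavelength: m

Answer: m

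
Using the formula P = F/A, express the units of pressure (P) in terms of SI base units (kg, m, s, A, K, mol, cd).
Units of each symbol in P = F/A:
  F (force): kg·m/s²
  A (area): m²  → in the denominator, contributes 1/m²

Multiplying the contributions: [kg·m/s²] · [1/m²]
Adding exponents of each base unit: kg: 1, m: -1, s: -2
SI base units of pressure: kg/(m·s²)

Answer: kg/(m·s²)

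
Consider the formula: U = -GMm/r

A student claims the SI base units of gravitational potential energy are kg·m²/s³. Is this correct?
Units of each symbol in U = -GMm/r:
  G (gravitational constant): m³/(kg·s²)
  M (mass): kg
  m (mass): kg
  r (distance): m  → in the denominator, contributes 1/m
  The minus sign does not affect the units.

Multiplying the contributions: [m³/(kg·s²)] · [kg] · [kg] · [1/m]
Adding exponents of each base unit: kg: 1, m: 2, s: -2
SI base units of gravitational potential energy: kg·m²/s²

The claimed units kg·m²/s³ (exponents kg: 1, m: 2, s: -3) do not match the derived units kg·m²/s² (exponents kg: 1, m: 2, s: -2), so the claim is incorrect.

Answer: No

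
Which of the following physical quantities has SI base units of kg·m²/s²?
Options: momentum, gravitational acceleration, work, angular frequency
Checking the SI base units of each option:
  momentum (p = mv): kg·m/s  ✗
  gravitational acceleration (g = GM/r²): m/s²  ✗
  work (W = Fd): kg·m²/s²  ✓ matches
  angular frequency (ω = 2πf): 1/s  ✗

Only work has units kg·m²/s².

Answer: work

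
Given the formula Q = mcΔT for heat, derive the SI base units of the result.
Units of each symbol in Q = mcΔT:
  m (mass): kg
  c (specific heat capacity, in J/(kg·K)): m²/(s²·K)
  ΔT (temperature change): K

Multiplying the contributions: [kg] · [m²/(s²·K)] · [K]
Adding exponents of each base unit: kg: 1, m: 2, s: -2
SI base units of heat: kg·m²/s²

Answer: kg·m²/s²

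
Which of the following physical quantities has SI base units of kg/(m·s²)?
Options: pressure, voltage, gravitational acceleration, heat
Checking the SI base units of each option:
  pressure (P = F/A): kg/(m·s²)  ✓ matches
  voltage (V = IR): kg·m²/(s³·A)  ✗
  gravitational acceleration (g = GM/r²): m/s²  ✗
  heat (Q = mcΔT): kg·m²/s²  ✗

Only pressure has units kg/(m·s²).

Answer: pressure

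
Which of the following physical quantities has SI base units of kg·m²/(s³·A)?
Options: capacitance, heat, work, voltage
Checking the SI base units of each option:
  capacitance (C = Q/V): s⁴·A²/(kg·m²)  ✗
  heat (Q = mcΔT): kg·m²/s²  ✗
  work (W = Fd): kg·m²/s²  ✗
  voltage (V = IR): kg·m²/(s³·A)  ✓ matches

Only voltage has units kg·m²/(s³·A).

Answer: voltage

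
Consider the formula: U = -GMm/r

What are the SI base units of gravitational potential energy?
Units of each symbol in U = -GMm/r:
  G (gravitational constant): m³/(kg·s²)
  M (mass): kg
  m (mass): kg
  r (distance): m  → in the denominator, contributes 1/m
  The minus sign does not affect the units.

Multiplying the contributions: [m³/(kg·s²)] · [kg] · [kg] · [1/m]
Adding exponents of each base unit: kg: 1, m: 2, s: -2
SI base units of gravitational potential energy: kg·m²/s²

Answer: kg·m²/s²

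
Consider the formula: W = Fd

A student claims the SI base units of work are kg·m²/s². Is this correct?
Units of each symbol in W = Fd:
  F (force): kg·m/s²
  d (displacement): m

Multiplying the contributions: [kg·m/s²] · [m]
Adding exponents of each base unit: kg: 1, m: 2, s: -2
SI base units of work: kg·m²/s²

The claimed units kg·m²/s² match the derived units, so the claim is correct.

Answer: Yes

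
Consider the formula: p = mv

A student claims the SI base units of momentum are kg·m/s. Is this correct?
Units of each symbol in p = mv:
  m (mass): kg
  v (velocity): m/s

Multiplying the contributions: [kg] · [m/s]
Adding exponents of each base unit: kg: 1, m: 1, s: -1
SI base units of momentum: kg·m/s

The claimed units kg·m/s match the derived units, so the claim is correct.

Answer: Yes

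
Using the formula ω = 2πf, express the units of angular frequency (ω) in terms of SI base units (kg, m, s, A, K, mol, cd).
Units of each symbol in ω = 2πf:
  f (frequency): 1/s
  The factor 2π is dimensionless.

Multiplying the contributions: [1/s]
Adding exponents of each base unit: s: -1
SI base units of angular frequency: 1/s

Answer: 1/s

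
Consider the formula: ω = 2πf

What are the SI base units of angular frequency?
Units of each symbol in ω = 2πf:
  f (frequency): 1/s
  The factor 2π is dimensionless.

Multiplying the contributions: [1/s]
Adding exponents of each base unit: s: -1
SI base units of angular frequency: 1/s

Answer: 1/s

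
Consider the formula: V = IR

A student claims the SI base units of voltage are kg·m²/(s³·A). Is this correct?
Units of each symbol in V = IR:
  I (current): A
  R (resistance, in ohms): kg·m²/(s³·A²)

Multiplying the contributions: [A] · [kg·m²/(s³·A²)]
Adding exponents of each base unit: kg: 1, m: 2, s: -3, A: -1
SI base units of voltage: kg·m²/(s³·A)

The claimed units kg·m²/(s³·A) match the derived units, so the claim is correct.

Answer: Yes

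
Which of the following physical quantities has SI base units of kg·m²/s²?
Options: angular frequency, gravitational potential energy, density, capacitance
Checking the SI base units of each option:
  angular frequency (ω = 2πf): 1/s  ✗
  gravitational potential energy (U = -GMm/r): kg·m²/s²  ✓ matches
  density (ρ = m/V): kg/m³  ✗
  capacitance (C = Q/V): s⁴·A²/(kg·m²)  ✗

Only gravitational potential energy has units kg·m²/s².

Answer: gravitational potential energy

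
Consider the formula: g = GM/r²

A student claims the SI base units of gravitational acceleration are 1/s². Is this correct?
Units of each symbol in g = GM/r²:
  G (gravitational constant): m³/(kg·s²)
  M (mass): kg
  r (distance): m  → to the power 2 in the denominator, contributes 1/m²

Multiplying the contributions: [m³/(kg·s²)] · [kg] · [1/m²]
Adding exponents of each base unit: m: 1, s: -2
SI base units of gravitational acceleration: m/s²

The claimed units 1/s² (exponents s: -2) do not match the derived units m/s² (exponents m: 1, s: -2), so the claim is incorrect.

Answer: No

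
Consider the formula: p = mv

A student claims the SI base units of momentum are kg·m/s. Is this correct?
Units of each symbol in p = mv:
  m (mass): kg
  v (velocity): m/s

Multiplying the contributions: [kg] · [m/s]
Adding exponents of each base unit: kg: 1, m: 1, s: -1
SI base units of momentum: kg·m/s

The claimed units kg·m/s match the derived units, so the claim is correct.

Answer: Yes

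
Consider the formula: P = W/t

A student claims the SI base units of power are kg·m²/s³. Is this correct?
Units of each symbol in P = W/t:
  W (work): kg·m²/s²
  t (time): s  → in the denominator, contributes 1/s

Multiplying the contributions: [kg·m²/s²] · [1/s]
Adding exponents of each base unit: kg: 1, m: 2, s: -3
SI base units of power: kg·m²/s³

The claimed units kg·m²/s³ match the derived units, so the claim is correct.

Answer: Yes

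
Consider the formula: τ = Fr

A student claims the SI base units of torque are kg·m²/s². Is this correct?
Units of each symbol in τ = Fr:
  F (force): kg·m/s²
  r (lever arm): m

Multiplying the contributions: [kg·m/s²] · [m]
Adding exponents of each base unit: kg: 1, m: 2, s: -2
SI base units of torque: kg·m²/s²

The claimed units kg·m²/s² match the derived units, so the claim is correct.

Answer: Yes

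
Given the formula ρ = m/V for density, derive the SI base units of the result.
Units of each symbol in ρ = m/V:
  m (mass): kg
  V (volume): m³  → in the denominator, contributes 1/m³

Multiplying the contributions: [kg] · [1/m³]
Adding exponents of each base unit: kg: 1, m: -3
SI base units of density: kg/m³

Answer: kg/m³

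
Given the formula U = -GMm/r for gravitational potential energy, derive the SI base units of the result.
Units of each symbol in U = -GMm/r:
  G (gravitational constant): m³/(kg·s²)
  M (mass): kg
  m (mass): kg
  r (distance): m  → in the denominator, contributes 1/m
  The minus sign does not affect the units.

Multiplying the contributions: [m³/(kg·s²)] · [kg] · [kg] · [1/m]
Adding exponents of each base unit: kg: 1, m: 2, s: -2
SI base units of gravitational potential energy: kg·m²/s²

Answer: kg·m²/s²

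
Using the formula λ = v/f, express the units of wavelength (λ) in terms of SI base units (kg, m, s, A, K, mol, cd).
Units of each symbol in λ = v/f:
  v (wave speed): m/s
  f (frequency): 1/s  → in the denominator, contributes s

Multiplying the contributions: [m/s] · [s]
Adding exponents of each base unit: m: 1
SI base units of wavelength: m

Answer: m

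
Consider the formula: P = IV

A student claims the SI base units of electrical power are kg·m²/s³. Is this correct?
Units of each symbol in P = IV:
  I (current): A
  V (voltage, in volts): kg·m²/(s³·A)

Multiplying the contributions: [A] · [kg·m²/(s³·A)]
Adding exponents of each base unit: kg: 1, m: 2, s: -3
SI base units of electrical power: kg·m²/s³

The claimed units kg·m²/s³ match the derived units, so the claim is correct.

Answer: Yes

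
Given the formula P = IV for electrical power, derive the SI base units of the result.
Units of each symbol in P = IV:
  I (current): A
  V (voltage, in volts): kg·m²/(s³·A)

Multiplying the contributions: [A] · [kg·m²/(s³·A)]
Adding exponents of each base unit: kg: 1, m: 2, s: -3
SI base units of electrical power: kg·m²/s³

Answer: kg·m²/s³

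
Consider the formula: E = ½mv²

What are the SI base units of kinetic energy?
Units of each symbol in E = ½mv²:
  m (mass): kg
  v (speed): m/s  → to the power 2, contributes m²/s²
  The factor ½ is dimensionless.

Multiplying the contributions: [kg] · [m²/s²]
Adding exponents of each base unit: kg: 1, m: 2, s: -2
SI base units of kinetic energy: kg·m²/s²

Answer: kg·m²/s²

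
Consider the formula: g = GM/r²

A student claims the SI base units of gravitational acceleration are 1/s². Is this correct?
Units of each symbol in g = GM/r²:
  G (gravitational constant): m³/(kg·s²)
  M (mass): kg
  r (distance): m  → to the power 2 in the denominator, contributes 1/m²

Multiplying the contributions: [m³/(kg·s²)] · [kg] · [1/m²]
Adding exponents of each base unit: m: 1, s: -2
SI base units of gravitational acceleration: m/s²

The claimed units 1/s² (exponents s: -2) do not match the derived units m/s² (exponents m: 1, s: -2), so the claim is incorrect.

Answer: No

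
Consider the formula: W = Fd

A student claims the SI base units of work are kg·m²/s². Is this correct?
Units of each symbol in W = Fd:
  F (force): kg·m/s²
  d (displacement): m

Multiplying the contributions: [kg·m/s²] · [m]
Adding exponents of each base unit: kg: 1, m: 2, s: -2
SI base units of work: kg·m²/s²

The claimed units kg·m²/s² match the derived units, so the claim is correct.

Answer: Yes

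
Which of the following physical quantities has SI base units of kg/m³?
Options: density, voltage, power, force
Checking the SI base units of each option:
  density (ρ = m/V): kg/m³  ✓ matches
  voltage (V = IR): kg·m²/(s³·A)  ✗
  power (P = W/t): kg·m²/s³  ✗
  force (F = ma): kg·m/s²  ✗

Only density has units kg/m³.

Answer: density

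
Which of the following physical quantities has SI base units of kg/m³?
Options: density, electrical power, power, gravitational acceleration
Checking the SI base units of each option:
  density (ρ = m/V): kg/m³  ✓ matches
  electrical power (P = IV): kg·m²/s³  ✗
  power (P = W/t): kg·m²/s³  ✗
  gravitational acceleration (g = GM/r²): m/s²  ✗

Only density has units kg/m³.

Answer: density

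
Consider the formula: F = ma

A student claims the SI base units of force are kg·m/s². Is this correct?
Units of each symbol in F = ma:
  m (mass): kg
  a (acceleration): m/s²

Multiplying the contributions: [kg] · [m/s²]
Adding exponents of each base unit: kg: 1, m: 1, s: -2
SI base units of force: kg·m/s²

The claimed units kg·m/s² match the derived units, so the claim is correct.

Answer: Yes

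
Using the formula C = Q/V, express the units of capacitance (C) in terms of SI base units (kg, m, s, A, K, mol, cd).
Units of each symbol in C = Q/V:
  Q (charge, in coulombs): s·A
  V (voltage, in volts): kg·m²/(s³·A)  → in the denominator, contributes s³·A/(kg·m²)

Multiplying the contributions: [s·A] · [s³·A/(kg·m²)]
Adding exponents of each base unit: kg: -1, m: -2, s: 4, A: 2
SI base units of capacitance: s⁴·A²/(kg·m²)

Answer: s⁴·A²/(kg·m²)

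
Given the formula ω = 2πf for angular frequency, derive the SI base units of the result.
Units of each symbol in ω = 2πf:
  f (frequency): 1/s
  The factor 2π is dimensionless.

Multiplying the contributions: [1/s]
Adding exponents of each base unit: s: -1
SI base units of angular frequency: 1/s

Answer: 1/s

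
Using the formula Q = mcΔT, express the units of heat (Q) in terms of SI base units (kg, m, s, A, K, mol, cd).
Units of each symbol in Q = mcΔT:
  m (mass): kg
  c (specific heat capacity, in J/(kg·K)): m²/(s²·K)
  ΔT (temperature change): K

Multiplying the contributions: [kg] · [m²/(s²·K)] · [K]
Adding exponents of each base unit: kg: 1, m: 2, s: -2
SI base units of heat: kg·m²/s²

Answer: kg·m²/s²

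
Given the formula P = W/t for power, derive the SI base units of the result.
Units of each symbol in P = W/t:
  W (work): kg·m²/s²
  t (time): s  → in the denominator, contributes 1/s

Multiplying the contributions: [kg·m²/s²] · [1/s]
Adding exponents of each base unit: kg: 1, m: 2, s: -3
SI base units of power: kg·m²/s³

Answer: kg·m²/s³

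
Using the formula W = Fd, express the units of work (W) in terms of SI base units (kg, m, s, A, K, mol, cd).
Units of each symbol in W = Fd:
  F (force): kg·m/s²
  d (displacement): m

Multiplying the contributions: [kg·m/s²] · [m]
Adding exponents of each base unit: kg: 1, m: 2, s: -2
SI base units of work: kg·m²/s²

Answer: kg·m²/s²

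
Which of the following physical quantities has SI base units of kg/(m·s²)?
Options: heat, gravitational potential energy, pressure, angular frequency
Checking the SI base units of each option:
  heat (Q = mcΔT): kg·m²/s²  ✗
  gravitational potential energy (U = -GMm/r): kg·m²/s²  ✗
  pressure (P = F/A): kg/(m·s²)  ✓ matches
  angular frequency (ω = 2πf): 1/s  ✗

Only pressure has units kg/(m·s²).

Answer: pressure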